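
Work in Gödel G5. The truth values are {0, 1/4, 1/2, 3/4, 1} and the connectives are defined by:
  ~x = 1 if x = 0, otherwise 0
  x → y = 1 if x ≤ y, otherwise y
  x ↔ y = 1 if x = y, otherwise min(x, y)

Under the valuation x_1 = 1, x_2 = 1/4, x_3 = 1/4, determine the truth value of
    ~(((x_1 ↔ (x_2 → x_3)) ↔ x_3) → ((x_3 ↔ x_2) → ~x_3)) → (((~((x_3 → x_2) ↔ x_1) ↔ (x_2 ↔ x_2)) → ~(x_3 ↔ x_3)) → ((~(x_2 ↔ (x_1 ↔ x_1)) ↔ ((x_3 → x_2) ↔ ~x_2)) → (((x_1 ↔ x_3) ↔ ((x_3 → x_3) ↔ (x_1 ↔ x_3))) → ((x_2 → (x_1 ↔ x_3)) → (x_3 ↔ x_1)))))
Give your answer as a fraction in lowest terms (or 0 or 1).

1/4

x_2 → x_3 = 1/4 → 1/4 = 1
x_1 ↔ (x_2 → x_3) = 1 ↔ 1 = 1
(x_1 ↔ (x_2 → x_3)) ↔ x_3 = 1 ↔ 1/4 = 1/4
x_3 ↔ x_2 = 1/4 ↔ 1/4 = 1
~x_3 = ~1/4 = 0
(x_3 ↔ x_2) → ~x_3 = 1 → 0 = 0
((x_1 ↔ (x_2 → x_3)) ↔ x_3) → ((x_3 ↔ x_2) → ~x_3) = 1/4 → 0 = 0
~(((x_1 ↔ (x_2 → x_3)) ↔ x_3) → ((x_3 ↔ x_2) → ~x_3)) = ~0 = 1
x_3 → x_2 = 1/4 → 1/4 = 1
(x_3 → x_2) ↔ x_1 = 1 ↔ 1 = 1
~((x_3 → x_2) ↔ x_1) = ~1 = 0
x_2 ↔ x_2 = 1/4 ↔ 1/4 = 1
~((x_3 → x_2) ↔ x_1) ↔ (x_2 ↔ x_2) = 0 ↔ 1 = 0
x_3 ↔ x_3 = 1/4 ↔ 1/4 = 1
~(x_3 ↔ x_3) = ~1 = 0
(~((x_3 → x_2) ↔ x_1) ↔ (x_2 ↔ x_2)) → ~(x_3 ↔ x_3) = 0 → 0 = 1
x_1 ↔ x_1 = 1 ↔ 1 = 1
x_2 ↔ (x_1 ↔ x_1) = 1/4 ↔ 1 = 1/4
~(x_2 ↔ (x_1 ↔ x_1)) = ~1/4 = 0
x_3 → x_2 = 1/4 → 1/4 = 1
~x_2 = ~1/4 = 0
(x_3 → x_2) ↔ ~x_2 = 1 ↔ 0 = 0
~(x_2 ↔ (x_1 ↔ x_1)) ↔ ((x_3 → x_2) ↔ ~x_2) = 0 ↔ 0 = 1
x_1 ↔ x_3 = 1 ↔ 1/4 = 1/4
x_3 → x_3 = 1/4 → 1/4 = 1
x_1 ↔ x_3 = 1 ↔ 1/4 = 1/4
(x_3 → x_3) ↔ (x_1 ↔ x_3) = 1 ↔ 1/4 = 1/4
(x_1 ↔ x_3) ↔ ((x_3 → x_3) ↔ (x_1 ↔ x_3)) = 1/4 ↔ 1/4 = 1
x_1 ↔ x_3 = 1 ↔ 1/4 = 1/4
x_2 → (x_1 ↔ x_3) = 1/4 → 1/4 = 1
x_3 ↔ x_1 = 1/4 ↔ 1 = 1/4
(x_2 → (x_1 ↔ x_3)) → (x_3 ↔ x_1) = 1 → 1/4 = 1/4
((x_1 ↔ x_3) ↔ ((x_3 → x_3) ↔ (x_1 ↔ x_3))) → ((x_2 → (x_1 ↔ x_3)) → (x_3 ↔ x_1)) = 1 → 1/4 = 1/4
(~(x_2 ↔ (x_1 ↔ x_1)) ↔ ((x_3 → x_2) ↔ ~x_2)) → (((x_1 ↔ x_3) ↔ ((x_3 → x_3) ↔ (x_1 ↔ x_3))) → ((x_2 → (x_1 ↔ x_3)) → (x_3 ↔ x_1))) = 1 → 1/4 = 1/4
((~((x_3 → x_2) ↔ x_1) ↔ (x_2 ↔ x_2)) → ~(x_3 ↔ x_3)) → ((~(x_2 ↔ (x_1 ↔ x_1)) ↔ ((x_3 → x_2) ↔ ~x_2)) → (((x_1 ↔ x_3) ↔ ((x_3 → x_3) ↔ (x_1 ↔ x_3))) → ((x_2 → (x_1 ↔ x_3)) → (x_3 ↔ x_1)))) = 1 → 1/4 = 1/4
~(((x_1 ↔ (x_2 → x_3)) ↔ x_3) → ((x_3 ↔ x_2) → ~x_3)) → (((~((x_3 → x_2) ↔ x_1) ↔ (x_2 ↔ x_2)) → ~(x_3 ↔ x_3)) → ((~(x_2 ↔ (x_1 ↔ x_1)) ↔ ((x_3 → x_2) ↔ ~x_2)) → (((x_1 ↔ x_3) ↔ ((x_3 → x_3) ↔ (x_1 ↔ x_3))) → ((x_2 → (x_1 ↔ x_3)) → (x_3 ↔ x_1))))) = 1 → 1/4 = 1/4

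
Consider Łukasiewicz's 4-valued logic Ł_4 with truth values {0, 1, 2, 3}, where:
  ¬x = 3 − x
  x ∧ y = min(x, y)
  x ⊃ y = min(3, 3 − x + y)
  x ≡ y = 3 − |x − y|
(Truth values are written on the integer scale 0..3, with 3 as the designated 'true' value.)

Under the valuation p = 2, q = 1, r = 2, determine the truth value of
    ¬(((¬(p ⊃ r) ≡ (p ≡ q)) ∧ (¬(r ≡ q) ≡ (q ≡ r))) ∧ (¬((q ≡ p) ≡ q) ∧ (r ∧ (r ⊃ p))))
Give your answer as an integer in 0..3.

2

p ⊃ r = 2 ⊃ 2 = 3
¬(p ⊃ r) = ¬3 = 0
p ≡ q = 2 ≡ 1 = 2
¬(p ⊃ r) ≡ (p ≡ q) = 0 ≡ 2 = 1
r ≡ q = 2 ≡ 1 = 2
¬(r ≡ q) = ¬2 = 1
q ≡ r = 1 ≡ 2 = 2
¬(r ≡ q) ≡ (q ≡ r) = 1 ≡ 2 = 2
(¬(p ⊃ r) ≡ (p ≡ q)) ∧ (¬(r ≡ q) ≡ (q ≡ r)) = 1 ∧ 2 = 1
q ≡ p = 1 ≡ 2 = 2
(q ≡ p) ≡ q = 2 ≡ 1 = 2
¬((q ≡ p) ≡ q) = ¬2 = 1
r ⊃ p = 2 ⊃ 2 = 3
r ∧ (r ⊃ p) = 2 ∧ 3 = 2
¬((q ≡ p) ≡ q) ∧ (r ∧ (r ⊃ p)) = 1 ∧ 2 = 1
((¬(p ⊃ r) ≡ (p ≡ q)) ∧ (¬(r ≡ q) ≡ (q ≡ r))) ∧ (¬((q ≡ p) ≡ q) ∧ (r ∧ (r ⊃ p))) = 1 ∧ 1 = 1
¬(((¬(p ⊃ r) ≡ (p ≡ q)) ∧ (¬(r ≡ q) ≡ (q ≡ r))) ∧ (¬((q ≡ p) ≡ q) ∧ (r ∧ (r ⊃ p)))) = ¬1 = 2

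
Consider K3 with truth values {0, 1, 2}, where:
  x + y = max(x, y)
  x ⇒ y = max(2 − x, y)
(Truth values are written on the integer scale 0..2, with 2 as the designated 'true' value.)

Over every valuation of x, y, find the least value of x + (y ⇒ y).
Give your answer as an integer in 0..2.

Take x = 0, y = 1:
y ⇒ y = 1 ⇒ 1 = 1
x + (y ⇒ y) = 0 + 1 = 1
No assignment yields a value below 1, so this is the minimum.

1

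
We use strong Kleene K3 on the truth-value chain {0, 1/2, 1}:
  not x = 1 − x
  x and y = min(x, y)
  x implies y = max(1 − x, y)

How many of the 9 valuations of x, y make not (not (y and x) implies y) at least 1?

3

x = 0, y = 0 ↦ 1  ≥
x = 0, y = 1/2 ↦ 1/2  <
x = 0, y = 1 ↦ 0  <
x = 1/2, y = 0 ↦ 1  ≥
x = 1/2, y = 1/2 ↦ 1/2  <
x = 1/2, y = 1 ↦ 0  <
x = 1, y = 0 ↦ 1  ≥
x = 1, y = 1/2 ↦ 1/2  <
x = 1, y = 1 ↦ 0  <
So 3 of the 9 assignments meet the threshold.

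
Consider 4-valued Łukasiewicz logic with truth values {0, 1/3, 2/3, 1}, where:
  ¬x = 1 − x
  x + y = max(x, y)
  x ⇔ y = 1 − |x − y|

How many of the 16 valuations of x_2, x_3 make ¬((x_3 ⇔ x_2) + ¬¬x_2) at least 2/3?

3

x_2 = 0, x_3 = 0 ↦ 0  <
x_2 = 0, x_3 = 1/3 ↦ 1/3  <
x_2 = 0, x_3 = 2/3 ↦ 2/3  ≥
x_2 = 0, x_3 = 1 ↦ 1  ≥
x_2 = 1/3, x_3 = 0 ↦ 1/3  <
x_2 = 1/3, x_3 = 1/3 ↦ 0  <
x_2 = 1/3, x_3 = 2/3 ↦ 1/3  <
x_2 = 1/3, x_3 = 1 ↦ 2/3  ≥
x_2 = 2/3, x_3 = 0 ↦ 1/3  <
x_2 = 2/3, x_3 = 1/3 ↦ 1/3  <
x_2 = 2/3, x_3 = 2/3 ↦ 0  <
x_2 = 2/3, x_3 = 1 ↦ 1/3  <
x_2 = 1, x_3 = 0 ↦ 0  <
x_2 = 1, x_3 = 1/3 ↦ 0  <
x_2 = 1, x_3 = 2/3 ↦ 0  <
x_2 = 1, x_3 = 1 ↦ 0  <
So 3 of the 16 assignments meet the threshold.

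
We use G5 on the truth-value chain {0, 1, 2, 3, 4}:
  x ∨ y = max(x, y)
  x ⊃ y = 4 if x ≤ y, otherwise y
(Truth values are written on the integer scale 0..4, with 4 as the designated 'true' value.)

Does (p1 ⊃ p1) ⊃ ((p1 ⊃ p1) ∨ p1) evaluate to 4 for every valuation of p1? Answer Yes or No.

Yes

p1 = 0 ↦ 4
p1 = 1 ↦ 4
p1 = 2 ↦ 4
p1 = 3 ↦ 4
p1 = 4 ↦ 4
Every assignment gives a value ≥ 4.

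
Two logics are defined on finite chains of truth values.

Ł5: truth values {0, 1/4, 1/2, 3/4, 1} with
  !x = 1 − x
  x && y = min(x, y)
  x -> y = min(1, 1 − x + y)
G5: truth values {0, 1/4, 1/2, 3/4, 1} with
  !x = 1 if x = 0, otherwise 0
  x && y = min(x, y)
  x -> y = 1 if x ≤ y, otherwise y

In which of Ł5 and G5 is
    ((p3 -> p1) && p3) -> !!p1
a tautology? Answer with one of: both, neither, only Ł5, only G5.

only G5

In Ł5: at p1 = 0, p3 = 1/4 the value is 3/4 — not a tautology.
In G5: every assignment gives 1 — tautology.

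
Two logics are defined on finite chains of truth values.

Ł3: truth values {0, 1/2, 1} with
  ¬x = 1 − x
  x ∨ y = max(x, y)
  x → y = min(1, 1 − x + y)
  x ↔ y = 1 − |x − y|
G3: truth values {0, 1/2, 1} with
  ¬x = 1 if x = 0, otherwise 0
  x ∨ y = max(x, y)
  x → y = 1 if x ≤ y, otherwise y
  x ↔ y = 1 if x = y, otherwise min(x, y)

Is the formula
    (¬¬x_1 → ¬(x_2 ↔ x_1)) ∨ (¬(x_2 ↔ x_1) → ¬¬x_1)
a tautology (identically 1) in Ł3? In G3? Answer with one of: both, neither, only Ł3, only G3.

In Ł3: every assignment gives 1 — tautology.
In G3: every assignment gives 1 — tautology.

both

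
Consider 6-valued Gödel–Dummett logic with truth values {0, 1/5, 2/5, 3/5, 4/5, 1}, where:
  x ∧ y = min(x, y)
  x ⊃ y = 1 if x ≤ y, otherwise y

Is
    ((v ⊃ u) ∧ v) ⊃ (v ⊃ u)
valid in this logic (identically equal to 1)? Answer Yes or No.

Yes

At u = 1/5, v = 1/5, for instance:
v ⊃ u = 1/5 ⊃ 1/5 = 1
(v ⊃ u) ∧ v = 1 ∧ 1/5 = 1/5
((v ⊃ u) ∧ v) ⊃ (v ⊃ u) = 1/5 ⊃ 1 = 1
and checking the remaining 35 assignments likewise gives ≥ 1 in every case.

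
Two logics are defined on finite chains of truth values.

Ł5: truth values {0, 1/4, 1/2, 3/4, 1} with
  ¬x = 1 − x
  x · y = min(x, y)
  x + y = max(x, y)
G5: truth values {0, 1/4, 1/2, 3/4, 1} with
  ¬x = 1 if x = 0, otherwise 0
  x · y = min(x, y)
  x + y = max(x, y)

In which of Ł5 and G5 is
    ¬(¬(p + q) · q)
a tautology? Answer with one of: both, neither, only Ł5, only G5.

In Ł5: at p = 0, q = 1/4 the value is 3/4 — not a tautology.
In G5: every assignment gives 1 — tautology.

only G5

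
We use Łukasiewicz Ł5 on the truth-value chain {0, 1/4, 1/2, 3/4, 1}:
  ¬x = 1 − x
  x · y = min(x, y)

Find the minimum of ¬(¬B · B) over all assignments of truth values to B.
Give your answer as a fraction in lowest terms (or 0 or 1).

1/2

Take B = 1/2:
¬B = ¬1/2 = 1/2
¬B · B = 1/2 · 1/2 = 1/2
¬(¬B · B) = ¬1/2 = 1/2
No assignment yields a value below 1/2, so this is the minimum.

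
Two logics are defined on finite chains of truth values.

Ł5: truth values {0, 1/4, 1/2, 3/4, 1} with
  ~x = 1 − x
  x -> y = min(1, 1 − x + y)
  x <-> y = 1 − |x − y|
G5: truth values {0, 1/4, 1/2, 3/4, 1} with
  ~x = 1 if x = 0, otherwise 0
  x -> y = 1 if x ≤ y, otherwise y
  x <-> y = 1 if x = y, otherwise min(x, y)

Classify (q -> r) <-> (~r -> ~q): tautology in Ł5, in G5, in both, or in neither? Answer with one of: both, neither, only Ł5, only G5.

In Ł5: every assignment gives 1 — tautology.
In G5: at q = 1/2, r = 1/4 the value is 1/4 — not a tautology.

only Ł5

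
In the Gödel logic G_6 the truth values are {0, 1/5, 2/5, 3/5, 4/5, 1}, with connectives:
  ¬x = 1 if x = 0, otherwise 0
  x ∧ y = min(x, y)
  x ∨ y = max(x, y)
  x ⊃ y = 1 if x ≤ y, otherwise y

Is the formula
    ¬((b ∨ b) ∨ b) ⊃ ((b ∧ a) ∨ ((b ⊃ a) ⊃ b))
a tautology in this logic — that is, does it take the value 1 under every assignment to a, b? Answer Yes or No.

No

Counterexample: take a = 0, b = 0.
b ∨ b = 0 ∨ 0 = 0
(b ∨ b) ∨ b = 0 ∨ 0 = 0
¬((b ∨ b) ∨ b) = ¬0 = 1
b ∧ a = 0 ∧ 0 = 0
b ⊃ a = 0 ⊃ 0 = 1
(b ⊃ a) ⊃ b = 1 ⊃ 0 = 0
(b ∧ a) ∨ ((b ⊃ a) ⊃ b) = 0 ∨ 0 = 0
¬((b ∨ b) ∨ b) ⊃ ((b ∧ a) ∨ ((b ⊃ a) ⊃ b)) = 1 ⊃ 0 = 0
This gives 0 ≠ 1.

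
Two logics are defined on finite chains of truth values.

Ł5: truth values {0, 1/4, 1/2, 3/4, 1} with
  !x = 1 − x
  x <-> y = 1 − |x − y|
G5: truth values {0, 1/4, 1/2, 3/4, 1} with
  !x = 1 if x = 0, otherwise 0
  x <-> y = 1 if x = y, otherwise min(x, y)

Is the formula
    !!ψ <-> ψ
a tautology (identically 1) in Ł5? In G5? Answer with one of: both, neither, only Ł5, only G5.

In Ł5: every assignment gives 1 — tautology.
In G5: at ψ = 1/4 the value is 1/4 — not a tautology.

only Ł5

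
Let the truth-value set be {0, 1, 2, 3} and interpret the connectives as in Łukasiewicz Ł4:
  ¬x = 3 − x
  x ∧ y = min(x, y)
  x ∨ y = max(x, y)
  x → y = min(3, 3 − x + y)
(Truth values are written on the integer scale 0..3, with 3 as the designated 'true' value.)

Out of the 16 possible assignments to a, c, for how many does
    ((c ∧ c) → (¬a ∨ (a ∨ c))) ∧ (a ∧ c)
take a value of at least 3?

1

a = 0, c = 0 ↦ 0  <
a = 0, c = 1 ↦ 0  <
a = 0, c = 2 ↦ 0  <
a = 0, c = 3 ↦ 0  <
a = 1, c = 0 ↦ 0  <
a = 1, c = 1 ↦ 1  <
a = 1, c = 2 ↦ 1  <
a = 1, c = 3 ↦ 1  <
a = 2, c = 0 ↦ 0  <
a = 2, c = 1 ↦ 1  <
a = 2, c = 2 ↦ 2  <
a = 2, c = 3 ↦ 2  <
a = 3, c = 0 ↦ 0  <
a = 3, c = 1 ↦ 1  <
a = 3, c = 2 ↦ 2  <
a = 3, c = 3 ↦ 3  ≥
So 1 of the 16 assignments meets the threshold.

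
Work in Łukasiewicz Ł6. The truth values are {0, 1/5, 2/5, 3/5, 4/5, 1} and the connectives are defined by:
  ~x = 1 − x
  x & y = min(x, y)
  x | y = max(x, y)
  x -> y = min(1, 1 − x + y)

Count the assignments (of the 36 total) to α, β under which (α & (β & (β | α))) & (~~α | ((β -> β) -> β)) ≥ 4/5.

value 1: 1 assignment (counts)
value 4/5: 3 assignments (counts)
value 3/5: 5 assignments
value 2/5: 7 assignments
value 1/5: 9 assignments
value 0: 11 assignments
So 4 of the 36 assignments meet the threshold.

4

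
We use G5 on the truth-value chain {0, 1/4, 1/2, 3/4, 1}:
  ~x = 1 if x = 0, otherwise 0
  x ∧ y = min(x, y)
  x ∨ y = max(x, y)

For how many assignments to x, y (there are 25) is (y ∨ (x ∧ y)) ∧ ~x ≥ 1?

1

value 1: 1 assignment (counts)
value 3/4: 1 assignment
value 1/2: 1 assignment
value 1/4: 1 assignment
value 0: 21 assignments
So 1 of the 25 assignments meets the threshold.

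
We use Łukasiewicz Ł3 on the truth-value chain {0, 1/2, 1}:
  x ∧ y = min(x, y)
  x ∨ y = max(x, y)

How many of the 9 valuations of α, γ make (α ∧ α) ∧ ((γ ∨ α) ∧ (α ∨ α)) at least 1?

α = 0, γ = 0 ↦ 0  <
α = 0, γ = 1/2 ↦ 0  <
α = 0, γ = 1 ↦ 0  <
α = 1/2, γ = 0 ↦ 1/2  <
α = 1/2, γ = 1/2 ↦ 1/2  <
α = 1/2, γ = 1 ↦ 1/2  <
α = 1, γ = 0 ↦ 1  ≥
α = 1, γ = 1/2 ↦ 1  ≥
α = 1, γ = 1 ↦ 1  ≥
So 3 of the 9 assignments meet the threshold.

3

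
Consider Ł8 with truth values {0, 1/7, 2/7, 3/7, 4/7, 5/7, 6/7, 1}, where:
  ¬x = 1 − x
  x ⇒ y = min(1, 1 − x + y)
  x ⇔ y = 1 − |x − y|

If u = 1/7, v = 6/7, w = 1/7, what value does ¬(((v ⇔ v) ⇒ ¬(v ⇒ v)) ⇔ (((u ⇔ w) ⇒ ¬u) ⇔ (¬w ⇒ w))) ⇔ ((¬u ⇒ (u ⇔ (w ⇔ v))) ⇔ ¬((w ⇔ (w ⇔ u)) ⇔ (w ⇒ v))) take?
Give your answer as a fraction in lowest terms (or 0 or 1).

4/7

v ⇔ v = 6/7 ⇔ 6/7 = 1
v ⇒ v = 6/7 ⇒ 6/7 = 1
¬(v ⇒ v) = ¬1 = 0
(v ⇔ v) ⇒ ¬(v ⇒ v) = 1 ⇒ 0 = 0
u ⇔ w = 1/7 ⇔ 1/7 = 1
¬u = ¬1/7 = 6/7
(u ⇔ w) ⇒ ¬u = 1 ⇒ 6/7 = 6/7
¬w = ¬1/7 = 6/7
¬w ⇒ w = 6/7 ⇒ 1/7 = 2/7
((u ⇔ w) ⇒ ¬u) ⇔ (¬w ⇒ w) = 6/7 ⇔ 2/7 = 3/7
((v ⇔ v) ⇒ ¬(v ⇒ v)) ⇔ (((u ⇔ w) ⇒ ¬u) ⇔ (¬w ⇒ w)) = 0 ⇔ 3/7 = 4/7
¬(((v ⇔ v) ⇒ ¬(v ⇒ v)) ⇔ (((u ⇔ w) ⇒ ¬u) ⇔ (¬w ⇒ w))) = ¬4/7 = 3/7
¬u = ¬1/7 = 6/7
w ⇔ v = 1/7 ⇔ 6/7 = 2/7
u ⇔ (w ⇔ v) = 1/7 ⇔ 2/7 = 6/7
¬u ⇒ (u ⇔ (w ⇔ v)) = 6/7 ⇒ 6/7 = 1
w ⇔ u = 1/7 ⇔ 1/7 = 1
w ⇔ (w ⇔ u) = 1/7 ⇔ 1 = 1/7
w ⇒ v = 1/7 ⇒ 6/7 = 1
(w ⇔ (w ⇔ u)) ⇔ (w ⇒ v) = 1/7 ⇔ 1 = 1/7
¬((w ⇔ (w ⇔ u)) ⇔ (w ⇒ v)) = ¬1/7 = 6/7
(¬u ⇒ (u ⇔ (w ⇔ v))) ⇔ ¬((w ⇔ (w ⇔ u)) ⇔ (w ⇒ v)) = 1 ⇔ 6/7 = 6/7
¬(((v ⇔ v) ⇒ ¬(v ⇒ v)) ⇔ (((u ⇔ w) ⇒ ¬u) ⇔ (¬w ⇒ w))) ⇔ ((¬u ⇒ (u ⇔ (w ⇔ v))) ⇔ ¬((w ⇔ (w ⇔ u)) ⇔ (w ⇒ v))) = 3/7 ⇔ 6/7 = 4/7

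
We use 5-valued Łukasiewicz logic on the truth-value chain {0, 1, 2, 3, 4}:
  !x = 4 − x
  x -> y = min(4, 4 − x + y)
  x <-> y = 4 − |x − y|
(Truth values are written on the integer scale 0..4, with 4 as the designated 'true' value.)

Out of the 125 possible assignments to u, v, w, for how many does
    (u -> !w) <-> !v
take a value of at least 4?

value 4: 25 assignments (counts)
value 3: 34 assignments
value 2: 28 assignments
value 1: 22 assignments
value 0: 16 assignments
So 25 of the 125 assignments meet the threshold.

25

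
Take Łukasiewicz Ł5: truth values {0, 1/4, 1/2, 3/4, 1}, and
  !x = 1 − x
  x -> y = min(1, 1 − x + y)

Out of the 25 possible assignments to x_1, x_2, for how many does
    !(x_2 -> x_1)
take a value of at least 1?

value 1: 1 assignment (counts)
value 3/4: 2 assignments
value 1/2: 3 assignments
value 1/4: 4 assignments
value 0: 15 assignments
So 1 of the 25 assignments meets the threshold.

1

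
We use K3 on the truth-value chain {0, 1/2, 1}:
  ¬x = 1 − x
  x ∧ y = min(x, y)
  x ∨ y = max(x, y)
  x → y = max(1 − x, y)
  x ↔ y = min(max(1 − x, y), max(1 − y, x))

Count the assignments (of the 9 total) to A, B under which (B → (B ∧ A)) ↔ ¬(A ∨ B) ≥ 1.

A = 0, B = 0 ↦ 1  ≥
A = 0, B = 1/2 ↦ 1/2  <
A = 0, B = 1 ↦ 1  ≥
A = 1/2, B = 0 ↦ 1/2  <
A = 1/2, B = 1/2 ↦ 1/2  <
A = 1/2, B = 1 ↦ 1/2  <
A = 1, B = 0 ↦ 0  <
A = 1, B = 1/2 ↦ 1/2  <
A = 1, B = 1 ↦ 0  <
So 2 of the 9 assignments meet the threshold.

2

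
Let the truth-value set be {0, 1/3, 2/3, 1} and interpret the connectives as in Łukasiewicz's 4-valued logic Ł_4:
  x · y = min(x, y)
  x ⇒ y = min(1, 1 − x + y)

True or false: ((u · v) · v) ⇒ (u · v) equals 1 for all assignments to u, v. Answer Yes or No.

Yes

u = 0, v = 0 ↦ 1
u = 0, v = 1/3 ↦ 1
u = 0, v = 2/3 ↦ 1
u = 0, v = 1 ↦ 1
u = 1/3, v = 0 ↦ 1
u = 1/3, v = 1/3 ↦ 1
u = 1/3, v = 2/3 ↦ 1
u = 1/3, v = 1 ↦ 1
u = 2/3, v = 0 ↦ 1
u = 2/3, v = 1/3 ↦ 1
u = 2/3, v = 2/3 ↦ 1
u = 2/3, v = 1 ↦ 1
u = 1, v = 0 ↦ 1
u = 1, v = 1/3 ↦ 1
u = 1, v = 2/3 ↦ 1
u = 1, v = 1 ↦ 1
Every assignment gives a value ≥ 1.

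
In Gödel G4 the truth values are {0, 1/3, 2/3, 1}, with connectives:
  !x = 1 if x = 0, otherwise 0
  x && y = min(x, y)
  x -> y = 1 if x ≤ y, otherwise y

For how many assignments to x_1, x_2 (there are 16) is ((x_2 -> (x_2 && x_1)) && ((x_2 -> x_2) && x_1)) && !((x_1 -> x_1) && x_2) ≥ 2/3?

2

x_1 = 0, x_2 = 0 ↦ 0  <
x_1 = 0, x_2 = 1/3 ↦ 0  <
x_1 = 0, x_2 = 2/3 ↦ 0  <
x_1 = 0, x_2 = 1 ↦ 0  <
x_1 = 1/3, x_2 = 0 ↦ 1/3  <
x_1 = 1/3, x_2 = 1/3 ↦ 0  <
x_1 = 1/3, x_2 = 2/3 ↦ 0  <
x_1 = 1/3, x_2 = 1 ↦ 0  <
x_1 = 2/3, x_2 = 0 ↦ 2/3  ≥
x_1 = 2/3, x_2 = 1/3 ↦ 0  <
x_1 = 2/3, x_2 = 2/3 ↦ 0  <
x_1 = 2/3, x_2 = 1 ↦ 0  <
x_1 = 1, x_2 = 0 ↦ 1  ≥
x_1 = 1, x_2 = 1/3 ↦ 0  <
x_1 = 1, x_2 = 2/3 ↦ 0  <
x_1 = 1, x_2 = 1 ↦ 0  <
So 2 of the 16 assignments meet the threshold.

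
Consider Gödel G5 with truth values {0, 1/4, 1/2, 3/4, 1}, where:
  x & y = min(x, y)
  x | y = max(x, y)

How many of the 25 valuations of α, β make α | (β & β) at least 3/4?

value 1: 9 assignments (counts)
value 3/4: 7 assignments (counts)
value 1/2: 5 assignments
value 1/4: 3 assignments
value 0: 1 assignment
So 16 of the 25 assignments meet the threshold.

16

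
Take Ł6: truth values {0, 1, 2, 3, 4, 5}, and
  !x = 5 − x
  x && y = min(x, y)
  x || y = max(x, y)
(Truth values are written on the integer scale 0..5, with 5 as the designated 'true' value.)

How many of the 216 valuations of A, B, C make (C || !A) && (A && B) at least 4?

8

value 5: 1 assignment (counts)
value 4: 7 assignments (counts)
value 3: 19 assignments
value 2: 53 assignments
value 1: 65 assignments
value 0: 71 assignments
So 8 of the 216 assignments meet the threshold.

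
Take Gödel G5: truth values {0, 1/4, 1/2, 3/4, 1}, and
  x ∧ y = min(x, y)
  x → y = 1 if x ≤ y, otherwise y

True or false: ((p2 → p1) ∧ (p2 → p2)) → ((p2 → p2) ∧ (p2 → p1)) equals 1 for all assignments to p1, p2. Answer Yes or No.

At p1 = 3/4, p2 = 3/4, for instance:
p2 → p1 = 3/4 → 3/4 = 1
p2 → p2 = 3/4 → 3/4 = 1
(p2 → p1) ∧ (p2 → p2) = 1 ∧ 1 = 1
(p2 → p2) ∧ (p2 → p1) = 1 ∧ 1 = 1
((p2 → p1) ∧ (p2 → p2)) → ((p2 → p2) ∧ (p2 → p1)) = 1 → 1 = 1
and checking the remaining 24 assignments likewise gives ≥ 1 in every case.

Yes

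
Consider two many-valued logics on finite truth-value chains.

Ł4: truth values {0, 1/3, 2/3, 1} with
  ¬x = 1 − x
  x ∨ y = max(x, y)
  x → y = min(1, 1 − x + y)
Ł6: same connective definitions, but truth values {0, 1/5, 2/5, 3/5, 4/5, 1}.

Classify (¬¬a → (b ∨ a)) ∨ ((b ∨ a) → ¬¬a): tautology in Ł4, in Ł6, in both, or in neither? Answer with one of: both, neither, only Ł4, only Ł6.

both

In Ł4: every assignment gives 1 — tautology.
In Ł6: every assignment gives 1 — tautology.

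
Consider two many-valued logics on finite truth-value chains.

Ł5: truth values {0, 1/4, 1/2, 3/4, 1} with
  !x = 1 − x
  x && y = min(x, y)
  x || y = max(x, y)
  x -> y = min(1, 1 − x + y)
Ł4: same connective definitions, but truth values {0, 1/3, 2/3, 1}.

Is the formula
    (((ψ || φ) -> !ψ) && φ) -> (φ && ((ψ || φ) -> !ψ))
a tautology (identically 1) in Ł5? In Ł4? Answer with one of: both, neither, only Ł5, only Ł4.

both

In Ł5: every assignment gives 1 — tautology.
In Ł4: every assignment gives 1 — tautology.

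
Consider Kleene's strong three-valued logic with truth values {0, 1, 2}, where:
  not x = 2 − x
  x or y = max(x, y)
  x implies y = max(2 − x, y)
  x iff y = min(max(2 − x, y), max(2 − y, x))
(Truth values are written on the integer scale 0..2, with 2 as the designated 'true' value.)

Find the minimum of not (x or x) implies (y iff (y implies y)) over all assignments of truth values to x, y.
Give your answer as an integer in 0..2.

0

Take x = 0, y = 0:
x or x = 0 or 0 = 0
not (x or x) = not 0 = 2
y implies y = 0 implies 0 = 2
y iff (y implies y) = 0 iff 2 = 0
not (x or x) implies (y iff (y implies y)) = 2 implies 0 = 0
No assignment yields a value below 0, so this is the minimum.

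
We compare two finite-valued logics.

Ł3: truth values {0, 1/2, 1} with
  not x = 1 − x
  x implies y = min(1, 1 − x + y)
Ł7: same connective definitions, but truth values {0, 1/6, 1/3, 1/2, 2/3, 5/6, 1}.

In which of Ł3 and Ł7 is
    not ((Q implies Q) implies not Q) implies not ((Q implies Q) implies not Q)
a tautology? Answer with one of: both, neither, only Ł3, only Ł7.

both

In Ł3: every assignment gives 1 — tautology.
In Ł7: every assignment gives 1 — tautology.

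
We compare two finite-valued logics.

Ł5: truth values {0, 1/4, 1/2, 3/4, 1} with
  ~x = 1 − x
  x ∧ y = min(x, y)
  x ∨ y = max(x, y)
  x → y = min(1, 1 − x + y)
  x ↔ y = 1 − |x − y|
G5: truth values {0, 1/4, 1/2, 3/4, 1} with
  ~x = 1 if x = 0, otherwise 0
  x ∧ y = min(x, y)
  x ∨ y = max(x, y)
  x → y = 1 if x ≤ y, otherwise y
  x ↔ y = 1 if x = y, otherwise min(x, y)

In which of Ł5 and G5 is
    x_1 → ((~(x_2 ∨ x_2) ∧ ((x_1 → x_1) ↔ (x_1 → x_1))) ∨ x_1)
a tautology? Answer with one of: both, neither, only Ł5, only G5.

both

In Ł5: every assignment gives 1 — tautology.
In G5: every assignment gives 1 — tautology.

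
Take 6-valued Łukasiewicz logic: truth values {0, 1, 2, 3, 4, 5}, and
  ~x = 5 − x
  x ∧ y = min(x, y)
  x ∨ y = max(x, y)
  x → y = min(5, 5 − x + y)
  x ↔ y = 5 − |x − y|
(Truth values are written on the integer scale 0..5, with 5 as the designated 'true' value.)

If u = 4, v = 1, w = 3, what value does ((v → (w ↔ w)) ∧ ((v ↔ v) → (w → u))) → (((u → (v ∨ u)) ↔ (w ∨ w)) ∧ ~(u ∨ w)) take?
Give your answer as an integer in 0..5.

w ↔ w = 3 ↔ 3 = 5
v → (w ↔ w) = 1 → 5 = 5
v ↔ v = 1 ↔ 1 = 5
w → u = 3 → 4 = 5
(v ↔ v) → (w → u) = 5 → 5 = 5
(v → (w ↔ w)) ∧ ((v ↔ v) → (w → u)) = 5 ∧ 5 = 5
v ∨ u = 1 ∨ 4 = 4
u → (v ∨ u) = 4 → 4 = 5
w ∨ w = 3 ∨ 3 = 3
(u → (v ∨ u)) ↔ (w ∨ w) = 5 ↔ 3 = 3
u ∨ w = 4 ∨ 3 = 4
~(u ∨ w) = ~4 = 1
((u → (v ∨ u)) ↔ (w ∨ w)) ∧ ~(u ∨ w) = 3 ∧ 1 = 1
((v → (w ↔ w)) ∧ ((v ↔ v) → (w → u))) → (((u → (v ∨ u)) ↔ (w ∨ w)) ∧ ~(u ∨ w)) = 5 → 1 = 1

1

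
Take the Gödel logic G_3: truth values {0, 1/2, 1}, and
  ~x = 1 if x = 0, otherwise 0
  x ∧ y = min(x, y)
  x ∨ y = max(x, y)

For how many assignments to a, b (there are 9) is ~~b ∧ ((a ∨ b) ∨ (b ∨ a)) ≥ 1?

a = 0, b = 0 ↦ 0  <
a = 0, b = 1/2 ↦ 1/2  <
a = 0, b = 1 ↦ 1  ≥
a = 1/2, b = 0 ↦ 0  <
a = 1/2, b = 1/2 ↦ 1/2  <
a = 1/2, b = 1 ↦ 1  ≥
a = 1, b = 0 ↦ 0  <
a = 1, b = 1/2 ↦ 1  ≥
a = 1, b = 1 ↦ 1  ≥
So 4 of the 9 assignments meet the threshold.

4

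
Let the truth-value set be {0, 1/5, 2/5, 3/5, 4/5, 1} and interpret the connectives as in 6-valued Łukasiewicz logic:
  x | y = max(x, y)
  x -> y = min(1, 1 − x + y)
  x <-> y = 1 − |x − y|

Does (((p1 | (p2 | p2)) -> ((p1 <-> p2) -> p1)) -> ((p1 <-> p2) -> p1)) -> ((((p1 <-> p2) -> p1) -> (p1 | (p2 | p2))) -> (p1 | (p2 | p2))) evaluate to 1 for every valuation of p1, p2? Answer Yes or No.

At p1 = 1/5, p2 = 0, for instance:
p2 | p2 = 0 | 0 = 0
p1 | (p2 | p2) = 1/5 | 0 = 1/5
p1 <-> p2 = 1/5 <-> 0 = 4/5
(p1 <-> p2) -> p1 = 4/5 -> 1/5 = 2/5
(p1 | (p2 | p2)) -> ((p1 <-> p2) -> p1) = 1/5 -> 2/5 = 1
((p1 | (p2 | p2)) -> ((p1 <-> p2) -> p1)) -> ((p1 <-> p2) -> p1) = 1 -> 2/5 = 2/5
((p1 <-> p2) -> p1) -> (p1 | (p2 | p2)) = 2/5 -> 1/5 = 4/5
(((p1 <-> p2) -> p1) -> (p1 | (p2 | p2))) -> (p1 | (p2 | p2)) = 4/5 -> 1/5 = 2/5
(((p1 | (p2 | p2)) -> ((p1 <-> p2) -> p1)) -> ((p1 <-> p2) -> p1)) -> ((((p1 <-> p2) -> p1) -> (p1 | (p2 | p2))) -> (p1 | (p2 | p2))) = 2/5 -> 2/5 = 1
and checking the remaining 35 assignments likewise gives ≥ 1 in every case.

Yes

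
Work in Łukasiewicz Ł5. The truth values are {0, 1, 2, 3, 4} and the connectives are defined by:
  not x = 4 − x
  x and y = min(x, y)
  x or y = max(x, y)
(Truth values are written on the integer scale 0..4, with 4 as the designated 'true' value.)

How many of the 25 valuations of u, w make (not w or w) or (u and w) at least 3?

value 4: 10 assignments (counts)
value 3: 10 assignments (counts)
value 2: 5 assignments
So 20 of the 25 assignments meet the threshold.

20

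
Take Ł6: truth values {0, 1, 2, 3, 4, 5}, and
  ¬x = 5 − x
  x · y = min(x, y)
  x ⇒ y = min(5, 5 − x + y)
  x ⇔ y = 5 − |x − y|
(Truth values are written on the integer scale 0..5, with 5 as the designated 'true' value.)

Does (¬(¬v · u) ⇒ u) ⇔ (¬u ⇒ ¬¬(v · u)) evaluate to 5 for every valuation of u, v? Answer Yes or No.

Counterexample: take u = 1, v = 0.
¬v = ¬0 = 5
¬v · u = 5 · 1 = 1
¬(¬v · u) = ¬1 = 4
¬(¬v · u) ⇒ u = 4 ⇒ 1 = 2
¬u = ¬1 = 4
v · u = 0 · 1 = 0
¬(v · u) = ¬0 = 5
¬¬(v · u) = ¬5 = 0
¬u ⇒ ¬¬(v · u) = 4 ⇒ 0 = 1
(¬(¬v · u) ⇒ u) ⇔ (¬u ⇒ ¬¬(v · u)) = 2 ⇔ 1 = 4
This gives 4 ≠ 5.

No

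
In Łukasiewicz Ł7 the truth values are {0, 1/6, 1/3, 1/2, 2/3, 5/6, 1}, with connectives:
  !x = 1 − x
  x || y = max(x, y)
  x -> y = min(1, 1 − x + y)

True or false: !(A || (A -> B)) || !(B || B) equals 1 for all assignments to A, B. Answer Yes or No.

No

Counterexample: take A = 0, B = 1/6.
A -> B = 0 -> 1/6 = 1
A || (A -> B) = 0 || 1 = 1
!(A || (A -> B)) = !1 = 0
B || B = 1/6 || 1/6 = 1/6
!(B || B) = !1/6 = 5/6
!(A || (A -> B)) || !(B || B) = 0 || 5/6 = 5/6
This gives 5/6 ≠ 1.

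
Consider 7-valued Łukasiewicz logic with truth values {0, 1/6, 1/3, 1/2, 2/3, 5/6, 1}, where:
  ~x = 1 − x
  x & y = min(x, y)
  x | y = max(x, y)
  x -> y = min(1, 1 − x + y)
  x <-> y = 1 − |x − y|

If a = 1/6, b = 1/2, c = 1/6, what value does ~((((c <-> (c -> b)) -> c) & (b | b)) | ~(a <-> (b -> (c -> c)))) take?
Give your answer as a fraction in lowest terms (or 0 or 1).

c -> b = 1/6 -> 1/2 = 1
c <-> (c -> b) = 1/6 <-> 1 = 1/6
(c <-> (c -> b)) -> c = 1/6 -> 1/6 = 1
b | b = 1/2 | 1/2 = 1/2
((c <-> (c -> b)) -> c) & (b | b) = 1 & 1/2 = 1/2
c -> c = 1/6 -> 1/6 = 1
b -> (c -> c) = 1/2 -> 1 = 1
a <-> (b -> (c -> c)) = 1/6 <-> 1 = 1/6
~(a <-> (b -> (c -> c))) = ~1/6 = 5/6
(((c <-> (c -> b)) -> c) & (b | b)) | ~(a <-> (b -> (c -> c))) = 1/2 | 5/6 = 5/6
~((((c <-> (c -> b)) -> c) & (b | b)) | ~(a <-> (b -> (c -> c)))) = ~5/6 = 1/6

1/6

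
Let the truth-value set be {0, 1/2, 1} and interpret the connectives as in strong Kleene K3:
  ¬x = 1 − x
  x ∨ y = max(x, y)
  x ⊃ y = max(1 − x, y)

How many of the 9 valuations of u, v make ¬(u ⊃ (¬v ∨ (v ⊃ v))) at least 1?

u = 0, v = 0 ↦ 0  <
u = 0, v = 1/2 ↦ 0  <
u = 0, v = 1 ↦ 0  <
u = 1/2, v = 0 ↦ 0  <
u = 1/2, v = 1/2 ↦ 1/2  <
u = 1/2, v = 1 ↦ 0  <
u = 1, v = 0 ↦ 0  <
u = 1, v = 1/2 ↦ 1/2  <
u = 1, v = 1 ↦ 0  <
So 0 of the 9 assignments meet the threshold.

0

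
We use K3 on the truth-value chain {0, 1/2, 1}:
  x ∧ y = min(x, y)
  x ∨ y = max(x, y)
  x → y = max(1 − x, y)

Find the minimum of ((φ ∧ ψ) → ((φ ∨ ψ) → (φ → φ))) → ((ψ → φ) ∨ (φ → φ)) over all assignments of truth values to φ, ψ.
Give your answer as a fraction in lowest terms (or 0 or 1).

Take φ = 1/2, ψ = 1/2:
φ ∧ ψ = 1/2 ∧ 1/2 = 1/2
φ ∨ ψ = 1/2 ∨ 1/2 = 1/2
φ → φ = 1/2 → 1/2 = 1/2
(φ ∨ ψ) → (φ → φ) = 1/2 → 1/2 = 1/2
(φ ∧ ψ) → ((φ ∨ ψ) → (φ → φ)) = 1/2 → 1/2 = 1/2
ψ → φ = 1/2 → 1/2 = 1/2
φ → φ = 1/2 → 1/2 = 1/2
(ψ → φ) ∨ (φ → φ) = 1/2 ∨ 1/2 = 1/2
((φ ∧ ψ) → ((φ ∨ ψ) → (φ → φ))) → ((ψ → φ) ∨ (φ → φ)) = 1/2 → 1/2 = 1/2
No assignment yields a value below 1/2, so this is the minimum.

1/2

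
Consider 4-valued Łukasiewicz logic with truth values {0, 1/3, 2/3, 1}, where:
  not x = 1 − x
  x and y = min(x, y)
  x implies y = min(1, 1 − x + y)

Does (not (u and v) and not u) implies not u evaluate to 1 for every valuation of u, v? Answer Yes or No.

u = 0, v = 0 ↦ 1
u = 0, v = 1/3 ↦ 1
u = 0, v = 2/3 ↦ 1
u = 0, v = 1 ↦ 1
u = 1/3, v = 0 ↦ 1
u = 1/3, v = 1/3 ↦ 1
u = 1/3, v = 2/3 ↦ 1
u = 1/3, v = 1 ↦ 1
u = 2/3, v = 0 ↦ 1
u = 2/3, v = 1/3 ↦ 1
u = 2/3, v = 2/3 ↦ 1
u = 2/3, v = 1 ↦ 1
u = 1, v = 0 ↦ 1
u = 1, v = 1/3 ↦ 1
u = 1, v = 2/3 ↦ 1
u = 1, v = 1 ↦ 1
Every assignment gives a value ≥ 1.

Yes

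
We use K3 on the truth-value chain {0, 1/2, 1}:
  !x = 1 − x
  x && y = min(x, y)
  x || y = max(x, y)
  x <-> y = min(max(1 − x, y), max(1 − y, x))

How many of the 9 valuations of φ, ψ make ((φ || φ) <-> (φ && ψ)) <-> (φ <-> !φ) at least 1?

1

φ = 0, ψ = 0 ↦ 0  <
φ = 0, ψ = 1/2 ↦ 0  <
φ = 0, ψ = 1 ↦ 0  <
φ = 1/2, ψ = 0 ↦ 1/2  <
φ = 1/2, ψ = 1/2 ↦ 1/2  <
φ = 1/2, ψ = 1 ↦ 1/2  <
φ = 1, ψ = 0 ↦ 1  ≥
φ = 1, ψ = 1/2 ↦ 1/2  <
φ = 1, ψ = 1 ↦ 0  <
So 1 of the 9 assignments meets the threshold.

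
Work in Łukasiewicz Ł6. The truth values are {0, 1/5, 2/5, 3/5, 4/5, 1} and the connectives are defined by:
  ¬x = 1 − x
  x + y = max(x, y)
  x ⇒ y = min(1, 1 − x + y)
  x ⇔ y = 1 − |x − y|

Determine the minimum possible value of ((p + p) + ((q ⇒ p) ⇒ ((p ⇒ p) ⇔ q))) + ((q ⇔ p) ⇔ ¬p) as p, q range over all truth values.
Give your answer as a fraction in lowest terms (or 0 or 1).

Take p = 2/5, q = 2/5:
p + p = 2/5 + 2/5 = 2/5
q ⇒ p = 2/5 ⇒ 2/5 = 1
p ⇒ p = 2/5 ⇒ 2/5 = 1
(p ⇒ p) ⇔ q = 1 ⇔ 2/5 = 2/5
(q ⇒ p) ⇒ ((p ⇒ p) ⇔ q) = 1 ⇒ 2/5 = 2/5
(p + p) + ((q ⇒ p) ⇒ ((p ⇒ p) ⇔ q)) = 2/5 + 2/5 = 2/5
q ⇔ p = 2/5 ⇔ 2/5 = 1
¬p = ¬2/5 = 3/5
(q ⇔ p) ⇔ ¬p = 1 ⇔ 3/5 = 3/5
((p + p) + ((q ⇒ p) ⇒ ((p ⇒ p) ⇔ q))) + ((q ⇔ p) ⇔ ¬p) = 2/5 + 3/5 = 3/5
No assignment yields a value below 3/5, so this is the minimum.

3/5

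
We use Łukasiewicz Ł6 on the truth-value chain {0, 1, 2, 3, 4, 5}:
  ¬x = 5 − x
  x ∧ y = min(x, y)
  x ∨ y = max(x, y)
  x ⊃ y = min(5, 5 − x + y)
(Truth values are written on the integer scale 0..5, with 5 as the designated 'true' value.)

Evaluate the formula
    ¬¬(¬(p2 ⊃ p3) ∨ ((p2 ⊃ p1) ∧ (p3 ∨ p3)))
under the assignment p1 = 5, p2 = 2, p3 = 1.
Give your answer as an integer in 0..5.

p2 ⊃ p3 = 2 ⊃ 1 = 4
¬(p2 ⊃ p3) = ¬4 = 1
p2 ⊃ p1 = 2 ⊃ 5 = 5
p3 ∨ p3 = 1 ∨ 1 = 1
(p2 ⊃ p1) ∧ (p3 ∨ p3) = 5 ∧ 1 = 1
¬(p2 ⊃ p3) ∨ ((p2 ⊃ p1) ∧ (p3 ∨ p3)) = 1 ∨ 1 = 1
¬(¬(p2 ⊃ p3) ∨ ((p2 ⊃ p1) ∧ (p3 ∨ p3))) = ¬1 = 4
¬¬(¬(p2 ⊃ p3) ∨ ((p2 ⊃ p1) ∧ (p3 ∨ p3))) = ¬4 = 1

1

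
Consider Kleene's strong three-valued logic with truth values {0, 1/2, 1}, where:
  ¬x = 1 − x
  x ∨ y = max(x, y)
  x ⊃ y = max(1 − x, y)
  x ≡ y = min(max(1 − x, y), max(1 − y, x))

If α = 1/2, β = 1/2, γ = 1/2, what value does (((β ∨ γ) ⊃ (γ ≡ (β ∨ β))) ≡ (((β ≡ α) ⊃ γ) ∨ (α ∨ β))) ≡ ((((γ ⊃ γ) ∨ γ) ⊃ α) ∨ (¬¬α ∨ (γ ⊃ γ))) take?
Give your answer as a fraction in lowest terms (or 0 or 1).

1/2

β ∨ γ = 1/2 ∨ 1/2 = 1/2
β ∨ β = 1/2 ∨ 1/2 = 1/2
γ ≡ (β ∨ β) = 1/2 ≡ 1/2 = 1/2
(β ∨ γ) ⊃ (γ ≡ (β ∨ β)) = 1/2 ⊃ 1/2 = 1/2
β ≡ α = 1/2 ≡ 1/2 = 1/2
(β ≡ α) ⊃ γ = 1/2 ⊃ 1/2 = 1/2
α ∨ β = 1/2 ∨ 1/2 = 1/2
((β ≡ α) ⊃ γ) ∨ (α ∨ β) = 1/2 ∨ 1/2 = 1/2
((β ∨ γ) ⊃ (γ ≡ (β ∨ β))) ≡ (((β ≡ α) ⊃ γ) ∨ (α ∨ β)) = 1/2 ≡ 1/2 = 1/2
γ ⊃ γ = 1/2 ⊃ 1/2 = 1/2
(γ ⊃ γ) ∨ γ = 1/2 ∨ 1/2 = 1/2
((γ ⊃ γ) ∨ γ) ⊃ α = 1/2 ⊃ 1/2 = 1/2
¬α = ¬1/2 = 1/2
¬¬α = ¬1/2 = 1/2
γ ⊃ γ = 1/2 ⊃ 1/2 = 1/2
¬¬α ∨ (γ ⊃ γ) = 1/2 ∨ 1/2 = 1/2
(((γ ⊃ γ) ∨ γ) ⊃ α) ∨ (¬¬α ∨ (γ ⊃ γ)) = 1/2 ∨ 1/2 = 1/2
(((β ∨ γ) ⊃ (γ ≡ (β ∨ β))) ≡ (((β ≡ α) ⊃ γ) ∨ (α ∨ β))) ≡ ((((γ ⊃ γ) ∨ γ) ⊃ α) ∨ (¬¬α ∨ (γ ⊃ γ))) = 1/2 ≡ 1/2 = 1/2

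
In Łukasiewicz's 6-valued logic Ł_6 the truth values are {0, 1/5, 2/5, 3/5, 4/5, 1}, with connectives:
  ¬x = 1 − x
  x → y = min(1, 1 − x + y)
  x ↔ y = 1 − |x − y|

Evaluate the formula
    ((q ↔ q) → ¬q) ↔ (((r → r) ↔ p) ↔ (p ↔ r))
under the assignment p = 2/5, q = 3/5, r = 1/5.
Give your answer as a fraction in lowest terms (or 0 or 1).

4/5

q ↔ q = 3/5 ↔ 3/5 = 1
¬q = ¬3/5 = 2/5
(q ↔ q) → ¬q = 1 → 2/5 = 2/5
r → r = 1/5 → 1/5 = 1
(r → r) ↔ p = 1 ↔ 2/5 = 2/5
p ↔ r = 2/5 ↔ 1/5 = 4/5
((r → r) ↔ p) ↔ (p ↔ r) = 2/5 ↔ 4/5 = 3/5
((q ↔ q) → ¬q) ↔ (((r → r) ↔ p) ↔ (p ↔ r)) = 2/5 ↔ 3/5 = 4/5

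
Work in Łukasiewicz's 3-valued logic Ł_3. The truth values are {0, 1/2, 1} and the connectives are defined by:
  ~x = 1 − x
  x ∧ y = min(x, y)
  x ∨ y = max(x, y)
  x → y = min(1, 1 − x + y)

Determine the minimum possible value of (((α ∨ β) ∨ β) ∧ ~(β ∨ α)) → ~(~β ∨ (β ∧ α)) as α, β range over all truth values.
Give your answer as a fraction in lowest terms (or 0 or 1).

Take α = 1/2, β = 0:
α ∨ β = 1/2 ∨ 0 = 1/2
(α ∨ β) ∨ β = 1/2 ∨ 0 = 1/2
β ∨ α = 0 ∨ 1/2 = 1/2
~(β ∨ α) = ~1/2 = 1/2
((α ∨ β) ∨ β) ∧ ~(β ∨ α) = 1/2 ∧ 1/2 = 1/2
~β = ~0 = 1
β ∧ α = 0 ∧ 1/2 = 0
~β ∨ (β ∧ α) = 1 ∨ 0 = 1
~(~β ∨ (β ∧ α)) = ~1 = 0
(((α ∨ β) ∨ β) ∧ ~(β ∨ α)) → ~(~β ∨ (β ∧ α)) = 1/2 → 0 = 1/2
No assignment yields a value below 1/2, so this is the minimum.

1/2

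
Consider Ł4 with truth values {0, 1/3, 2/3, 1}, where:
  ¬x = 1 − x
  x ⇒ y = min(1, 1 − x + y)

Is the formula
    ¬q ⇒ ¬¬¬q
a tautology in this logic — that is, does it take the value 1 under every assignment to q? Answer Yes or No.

q = 0 ↦ 1
q = 1/3 ↦ 1
q = 2/3 ↦ 1
q = 1 ↦ 1
Every assignment gives a value ≥ 1.

Yes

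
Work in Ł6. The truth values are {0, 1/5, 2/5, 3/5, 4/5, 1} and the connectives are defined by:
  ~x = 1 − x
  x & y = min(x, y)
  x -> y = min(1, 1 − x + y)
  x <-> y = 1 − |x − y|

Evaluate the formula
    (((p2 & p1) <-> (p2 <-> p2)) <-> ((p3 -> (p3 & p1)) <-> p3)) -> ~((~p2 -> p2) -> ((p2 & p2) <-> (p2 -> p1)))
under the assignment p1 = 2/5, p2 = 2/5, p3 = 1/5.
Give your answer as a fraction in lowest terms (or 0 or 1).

p2 & p1 = 2/5 & 2/5 = 2/5
p2 <-> p2 = 2/5 <-> 2/5 = 1
(p2 & p1) <-> (p2 <-> p2) = 2/5 <-> 1 = 2/5
p3 & p1 = 1/5 & 2/5 = 1/5
p3 -> (p3 & p1) = 1/5 -> 1/5 = 1
(p3 -> (p3 & p1)) <-> p3 = 1 <-> 1/5 = 1/5
((p2 & p1) <-> (p2 <-> p2)) <-> ((p3 -> (p3 & p1)) <-> p3) = 2/5 <-> 1/5 = 4/5
~p2 = ~2/5 = 3/5
~p2 -> p2 = 3/5 -> 2/5 = 4/5
p2 & p2 = 2/5 & 2/5 = 2/5
p2 -> p1 = 2/5 -> 2/5 = 1
(p2 & p2) <-> (p2 -> p1) = 2/5 <-> 1 = 2/5
(~p2 -> p2) -> ((p2 & p2) <-> (p2 -> p1)) = 4/5 -> 2/5 = 3/5
~((~p2 -> p2) -> ((p2 & p2) <-> (p2 -> p1))) = ~3/5 = 2/5
(((p2 & p1) <-> (p2 <-> p2)) <-> ((p3 -> (p3 & p1)) <-> p3)) -> ~((~p2 -> p2) -> ((p2 & p2) <-> (p2 -> p1))) = 4/5 -> 2/5 = 3/5

3/5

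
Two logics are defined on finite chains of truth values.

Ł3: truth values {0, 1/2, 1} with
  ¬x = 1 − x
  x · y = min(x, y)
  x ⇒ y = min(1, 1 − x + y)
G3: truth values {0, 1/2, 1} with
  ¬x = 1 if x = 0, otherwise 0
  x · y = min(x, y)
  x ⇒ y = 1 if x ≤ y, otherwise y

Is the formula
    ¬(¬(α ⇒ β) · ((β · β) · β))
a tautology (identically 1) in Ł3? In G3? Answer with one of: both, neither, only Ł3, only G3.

only G3

In Ł3: at α = 1, β = 1/2 the value is 1/2 — not a tautology.
In G3: every assignment gives 1 — tautology.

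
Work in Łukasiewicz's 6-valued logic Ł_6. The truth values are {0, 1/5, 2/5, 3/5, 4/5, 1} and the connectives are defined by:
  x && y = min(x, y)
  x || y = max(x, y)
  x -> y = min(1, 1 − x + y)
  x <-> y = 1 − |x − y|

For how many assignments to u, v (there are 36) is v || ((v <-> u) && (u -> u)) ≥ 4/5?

value 1: 11 assignments (counts)
value 4/5: 12 assignments (counts)
value 3/5: 7 assignments
value 2/5: 3 assignments
value 1/5: 2 assignments
value 0: 1 assignment
So 23 of the 36 assignments meet the threshold.

23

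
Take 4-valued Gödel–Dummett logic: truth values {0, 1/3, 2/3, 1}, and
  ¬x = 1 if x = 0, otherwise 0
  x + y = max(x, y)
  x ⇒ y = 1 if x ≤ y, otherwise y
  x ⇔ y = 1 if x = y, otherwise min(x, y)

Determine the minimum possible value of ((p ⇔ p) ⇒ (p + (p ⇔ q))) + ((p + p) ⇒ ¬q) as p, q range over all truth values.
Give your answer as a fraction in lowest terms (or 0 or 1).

Take p = 1/3, q = 2/3:
p ⇔ p = 1/3 ⇔ 1/3 = 1
p ⇔ q = 1/3 ⇔ 2/3 = 1/3
p + (p ⇔ q) = 1/3 + 1/3 = 1/3
(p ⇔ p) ⇒ (p + (p ⇔ q)) = 1 ⇒ 1/3 = 1/3
p + p = 1/3 + 1/3 = 1/3
¬q = ¬2/3 = 0
(p + p) ⇒ ¬q = 1/3 ⇒ 0 = 0
((p ⇔ p) ⇒ (p + (p ⇔ q))) + ((p + p) ⇒ ¬q) = 1/3 + 0 = 1/3
No assignment yields a value below 1/3, so this is the minimum.

1/3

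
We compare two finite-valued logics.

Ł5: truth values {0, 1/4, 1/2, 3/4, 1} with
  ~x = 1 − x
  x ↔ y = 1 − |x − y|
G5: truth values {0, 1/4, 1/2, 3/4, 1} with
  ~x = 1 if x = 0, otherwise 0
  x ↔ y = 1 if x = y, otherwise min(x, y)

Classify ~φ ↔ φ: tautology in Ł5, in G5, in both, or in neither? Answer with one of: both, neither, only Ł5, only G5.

neither

In Ł5: at φ = 0 the value is 0 — not a tautology.
In G5: at φ = 0 the value is 0 — not a tautology.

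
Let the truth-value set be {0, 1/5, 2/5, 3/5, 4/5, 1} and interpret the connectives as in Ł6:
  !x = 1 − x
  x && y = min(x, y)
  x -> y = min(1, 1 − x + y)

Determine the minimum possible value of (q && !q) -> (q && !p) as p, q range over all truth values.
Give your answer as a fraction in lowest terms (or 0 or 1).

3/5

Take p = 1, q = 2/5:
!q = !2/5 = 3/5
q && !q = 2/5 && 3/5 = 2/5
!p = !1 = 0
q && !p = 2/5 && 0 = 0
(q && !q) -> (q && !p) = 2/5 -> 0 = 3/5
No assignment yields a value below 3/5, so this is the minimum.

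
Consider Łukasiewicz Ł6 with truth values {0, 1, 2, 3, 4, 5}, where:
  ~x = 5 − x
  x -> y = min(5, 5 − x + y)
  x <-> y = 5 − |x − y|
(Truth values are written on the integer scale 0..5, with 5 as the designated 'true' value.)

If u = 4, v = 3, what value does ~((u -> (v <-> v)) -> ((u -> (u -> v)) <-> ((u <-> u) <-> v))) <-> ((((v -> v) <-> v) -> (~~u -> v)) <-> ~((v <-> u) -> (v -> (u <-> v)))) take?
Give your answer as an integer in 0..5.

3

v <-> v = 3 <-> 3 = 5
u -> (v <-> v) = 4 -> 5 = 5
u -> v = 4 -> 3 = 4
u -> (u -> v) = 4 -> 4 = 5
u <-> u = 4 <-> 4 = 5
(u <-> u) <-> v = 5 <-> 3 = 3
(u -> (u -> v)) <-> ((u <-> u) <-> v) = 5 <-> 3 = 3
(u -> (v <-> v)) -> ((u -> (u -> v)) <-> ((u <-> u) <-> v)) = 5 -> 3 = 3
~((u -> (v <-> v)) -> ((u -> (u -> v)) <-> ((u <-> u) <-> v))) = ~3 = 2
v -> v = 3 -> 3 = 5
(v -> v) <-> v = 5 <-> 3 = 3
~u = ~4 = 1
~~u = ~1 = 4
~~u -> v = 4 -> 3 = 4
((v -> v) <-> v) -> (~~u -> v) = 3 -> 4 = 5
v <-> u = 3 <-> 4 = 4
u <-> v = 4 <-> 3 = 4
v -> (u <-> v) = 3 -> 4 = 5
(v <-> u) -> (v -> (u <-> v)) = 4 -> 5 = 5
~((v <-> u) -> (v -> (u <-> v))) = ~5 = 0
(((v -> v) <-> v) -> (~~u -> v)) <-> ~((v <-> u) -> (v -> (u <-> v))) = 5 <-> 0 = 0
~((u -> (v <-> v)) -> ((u -> (u -> v)) <-> ((u <-> u) <-> v))) <-> ((((v -> v) <-> v) -> (~~u -> v)) <-> ~((v <-> u) -> (v -> (u <-> v)))) = 2 <-> 0 = 3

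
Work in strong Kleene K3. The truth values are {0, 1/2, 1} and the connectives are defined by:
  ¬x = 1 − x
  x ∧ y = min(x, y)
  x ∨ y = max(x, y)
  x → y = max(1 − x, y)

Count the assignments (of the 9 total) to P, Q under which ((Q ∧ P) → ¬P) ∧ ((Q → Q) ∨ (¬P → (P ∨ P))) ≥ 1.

P = 0, Q = 0 ↦ 1  ≥
P = 0, Q = 1/2 ↦ 1/2  <
P = 0, Q = 1 ↦ 1  ≥
P = 1/2, Q = 0 ↦ 1  ≥
P = 1/2, Q = 1/2 ↦ 1/2  <
P = 1/2, Q = 1 ↦ 1/2  <
P = 1, Q = 0 ↦ 1  ≥
P = 1, Q = 1/2 ↦ 1/2  <
P = 1, Q = 1 ↦ 0  <
So 4 of the 9 assignments meet the threshold.

4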